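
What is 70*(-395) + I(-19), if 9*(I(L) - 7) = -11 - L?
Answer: -248779/9 ≈ -27642.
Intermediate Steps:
I(L) = 52/9 - L/9 (I(L) = 7 + (-11 - L)/9 = 7 + (-11/9 - L/9) = 52/9 - L/9)
70*(-395) + I(-19) = 70*(-395) + (52/9 - 1/9*(-19)) = -27650 + (52/9 + 19/9) = -27650 + 71/9 = -248779/9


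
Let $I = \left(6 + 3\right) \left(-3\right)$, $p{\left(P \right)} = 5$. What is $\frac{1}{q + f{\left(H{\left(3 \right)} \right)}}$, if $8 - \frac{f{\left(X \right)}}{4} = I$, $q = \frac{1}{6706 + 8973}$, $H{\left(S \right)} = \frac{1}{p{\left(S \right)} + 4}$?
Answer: $\frac{15679}{2195061} \approx 0.0071429$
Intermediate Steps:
$H{\left(S \right)} = \frac{1}{9}$ ($H{\left(S \right)} = \frac{1}{5 + 4} = \frac{1}{9}$)
$I = -27$ ($I = 9 \left(-3\right) = -27$)
$q = \frac{1}{15679} \approx 6.378 \cdot 10^{-5}$
$f{\left(X \right)} = 140$ ($f{\left(X \right)} = 32 - -108 = 32 + 108 = 140$)
$\frac{1}{q + f{\left(H{\left(3 \right)} \right)}} = \frac{1}{\frac{1}{15679} + 140} = \frac{1}{\frac{2195061}{15679}} = \frac{15679}{2195061}$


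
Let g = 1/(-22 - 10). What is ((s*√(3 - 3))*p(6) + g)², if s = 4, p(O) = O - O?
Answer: 1/1024 ≈ 0.00097656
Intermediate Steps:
p(O) = 0
g = -1/32 (g = 1/(-32) = -1/32 ≈ -0.031250)
((s*√(3 - 3))*p(6) + g)² = ((4*√(3 - 3))*0 - 1/32)² = ((4*√0)*0 - 1/32)² = ((4*0)*0 - 1/32)² = (0*0 - 1/32)² = (0 - 1/32)² = (-1/32)² = 1/1024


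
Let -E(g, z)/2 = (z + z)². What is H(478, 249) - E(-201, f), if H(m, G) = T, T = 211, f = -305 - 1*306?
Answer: 2986779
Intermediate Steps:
f = -611 (f = -305 - 306 = -611)
H(m, G) = 211
E(g, z) = -8*z² (E(g, z) = -2*(z + z)² = -2*4*z² = -8*z²)
H(478, 249) - E(-201, f) = 211 - (-8)*(-611)² = 211 - (-8)*373321 = 211 - 1*(-2986568) = 211 + 2986568 = 2986779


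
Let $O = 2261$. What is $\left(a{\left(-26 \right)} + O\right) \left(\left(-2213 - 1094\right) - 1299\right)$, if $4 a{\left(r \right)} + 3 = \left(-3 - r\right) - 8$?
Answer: $-10427984$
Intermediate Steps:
$a{\left(r \right)} = - \frac{7}{2} - \frac{r}{4}$ ($a{\left(r \right)} = - \frac{3}{4} + \frac{\left(-3 - r\right) - 8}{4} = - \frac{3}{4} + \frac{-11 - r}{4} = - \frac{3}{4} - \left(\frac{11}{4} + \frac{r}{4}\right) = - \frac{7}{2} - \frac{r}{4}$)
$\left(a{\left(-26 \right)} + O\right) \left(\left(-2213 - 1094\right) - 1299\right) = \left(\left(- \frac{7}{2} - - \frac{13}{2}\right) + 2261\right) \left(\left(-2213 - 1094\right) - 1299\right) = \left(\left(- \frac{7}{2} + \frac{13}{2}\right) + 2261\right) \left(\left(-2213 - 1094\right) - 1299\right) = \left(3 + 2261\right) \left(-3307 - 1299\right) = 2264 \left(-4606\right) = -10427984$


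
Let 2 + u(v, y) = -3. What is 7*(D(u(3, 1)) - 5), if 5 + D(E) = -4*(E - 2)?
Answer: 126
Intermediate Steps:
u(v, y) = -5 (u(v, y) = -2 - 3 = -5)
D(E) = 3 - 4*E (D(E) = -5 - 4*(E - 2) = -5 - 4*(-2 + E) = -5 + (8 - 4*E) = 3 - 4*E)
7*(D(u(3, 1)) - 5) = 7*((3 - 4*(-5)) - 5) = 7*((3 + 20) - 5) = 7*(23 - 5) = 7*18 = 126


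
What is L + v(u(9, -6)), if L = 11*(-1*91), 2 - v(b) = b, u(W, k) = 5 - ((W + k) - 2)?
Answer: -1003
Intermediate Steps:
u(W, k) = 7 - W - k (u(W, k) = 5 - (-2 + W + k) = 5 + (2 - W - k) = 7 - W - k)
v(b) = 2 - b
L = -1001 (L = 11*(-91) = -1001)
L + v(u(9, -6)) = -1001 + (2 - (7 - 1*9 - 1*(-6))) = -1001 + (2 - (7 - 9 + 6)) = -1001 + (2 - 1*4) = -1001 + (2 - 4) = -1001 - 2 = -1003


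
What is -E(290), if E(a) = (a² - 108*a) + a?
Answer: -53070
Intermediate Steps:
E(a) = a² - 107*a
-E(290) = -290*(-107 + 290) = -290*183 = -1*53070 = -53070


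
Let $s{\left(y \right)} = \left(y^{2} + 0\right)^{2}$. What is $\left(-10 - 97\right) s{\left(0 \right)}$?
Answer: $0$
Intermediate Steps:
$s{\left(y \right)} = y^{4}$ ($s{\left(y \right)} = \left(y^{2}\right)^{2} = y^{4}$)
$\left(-10 - 97\right) s{\left(0 \right)} = \left(-10 - 97\right) 0^{4} = \left(-107\right) 0 = 0$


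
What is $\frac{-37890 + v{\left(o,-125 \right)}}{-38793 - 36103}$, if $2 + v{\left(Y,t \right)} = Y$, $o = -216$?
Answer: $\frac{9527}{18724} \approx 0.50881$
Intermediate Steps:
$v{\left(Y,t \right)} = -2 + Y$
$\frac{-37890 + v{\left(o,-125 \right)}}{-38793 - 36103} = \frac{-37890 - 218}{-38793 - 36103} = \frac{-37890 - 218}{-74896} = \left(-38108\right) \left(- \frac{1}{74896}\right) = \frac{9527}{18724}$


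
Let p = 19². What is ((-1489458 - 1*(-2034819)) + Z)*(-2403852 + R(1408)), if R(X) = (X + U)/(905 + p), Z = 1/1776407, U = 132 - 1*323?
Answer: -1474136892195909920060/1124465631 ≈ -1.3110e+12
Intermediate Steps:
U = -191 (U = 132 - 323 = -191)
p = 361
Z = 1/1776407 ≈ 5.6293e-7
R(X) = -191/1266 + X/1266 (R(X) = (X - 191)/(905 + 361) = (-191 + X)/1266 = (-191 + X)*(1/1266) = -191/1266 + X/1266)
((-1489458 - 1*(-2034819)) + Z)*(-2403852 + R(1408)) = ((-1489458 - 1*(-2034819)) + 1/1776407)*(-2403852 + (-191/1266 + (1/1266)*1408)) = ((-1489458 + 2034819) + 1/1776407)*(-2403852 + (-191/1266 + 704/633)) = (545361 + 1/1776407)*(-2403852 + 1217/1266) = (968783097928/1776407)*(-3043275415/1266) = -1474136892195909920060/1124465631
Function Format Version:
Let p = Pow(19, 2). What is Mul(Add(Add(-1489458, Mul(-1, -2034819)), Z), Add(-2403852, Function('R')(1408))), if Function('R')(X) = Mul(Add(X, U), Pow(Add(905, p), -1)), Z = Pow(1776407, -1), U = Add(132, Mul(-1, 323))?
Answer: Rational(-1474136892195909920060, 1124465631) ≈ -1.3110e+12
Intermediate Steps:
U = -191 (U = Add(132, -323) = -191)
p = 361
Z = Rational(1, 1776407) ≈ 5.6293e-7
Function('R')(X) = Add(Rational(-191, 1266), Mul(Rational(1, 1266), X)) (Function('R')(X) = Mul(Add(X, -191), Pow(Add(905, 361), -1)) = Mul(Add(-191, X), Pow(1266, -1)) = Mul(Add(-191, X), Rational(1, 1266)) = Add(Rational(-191, 1266), Mul(Rational(1, 1266), X)))
Mul(Add(Add(-1489458, Mul(-1, -2034819)), Z), Add(-2403852, Function('R')(1408))) = Mul(Add(Add(-1489458, Mul(-1, -2034819)), Rational(1, 1776407)), Add(-2403852, Add(Rational(-191, 1266), Mul(Rational(1, 1266), 1408)))) = Mul(Add(Add(-1489458, 2034819), Rational(1, 1776407)), Add(-2403852, Add(Rational(-191, 1266), Rational(704, 633)))) = Mul(Add(545361, Rational(1, 1776407)), Add(-2403852, Rational(1217, 1266))) = Mul(Rational(968783097928, 1776407), Rational(-3043275415, 1266)) = Rational(-1474136892195909920060, 1124465631)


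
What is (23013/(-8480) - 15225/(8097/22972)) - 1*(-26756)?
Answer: -376306618967/22887520 ≈ -16442.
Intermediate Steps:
(23013/(-8480) - 15225/(8097/22972)) - 1*(-26756) = (23013*(-1/8480) - 15225/(8097*(1/22972))) + 26756 = (-23013/8480 - 15225/8097/22972) + 26756 = (-23013/8480 - 15225*22972/8097) + 26756 = (-23013/8480 - 116582900/2699) + 26756 = -988685104087/22887520 + 26756 = -376306618967/22887520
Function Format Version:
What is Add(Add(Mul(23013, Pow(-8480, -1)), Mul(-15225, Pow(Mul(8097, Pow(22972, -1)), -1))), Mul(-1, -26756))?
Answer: Rational(-376306618967, 22887520) ≈ -16442.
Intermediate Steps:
Add(Add(Mul(23013, Pow(-8480, -1)), Mul(-15225, Pow(Mul(8097, Pow(22972, -1)), -1))), Mul(-1, -26756)) = Add(Add(Mul(23013, Rational(-1, 8480)), Mul(-15225, Pow(Mul(8097, Rational(1, 22972)), -1))), 26756) = Add(Add(Rational(-23013, 8480), Mul(-15225, Pow(Rational(8097, 22972), -1))), 26756) = Add(Add(Rational(-23013, 8480), Mul(-15225, Rational(22972, 8097))), 26756) = Add(Add(Rational(-23013, 8480), Rational(-116582900, 2699)), 26756) = Add(Rational(-988685104087, 22887520), 26756) = Rational(-376306618967, 22887520)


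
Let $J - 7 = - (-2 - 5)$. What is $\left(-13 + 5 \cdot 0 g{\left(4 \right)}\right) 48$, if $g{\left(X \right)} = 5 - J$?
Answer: $-624$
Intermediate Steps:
$J = 14$ ($J = 7 - \left(-2 - 5\right) = 7 - -7 = 7 + 7 = 14$)
$g{\left(X \right)} = -9$ ($g{\left(X \right)} = 5 - 14 = -9$)
$\left(-13 + 5 \cdot 0 g{\left(4 \right)}\right) 48 = \left(-13 + 5 \cdot 0 \left(-9\right)\right) 48 = \left(-13 + 0 \left(-9\right)\right) 48 = \left(-13 + 0\right) 48 = \left(-13\right) 48 = -624$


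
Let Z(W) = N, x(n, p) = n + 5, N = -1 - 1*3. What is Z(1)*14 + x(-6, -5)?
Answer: -57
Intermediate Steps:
N = -4 (N = -1 - 3 = -4)
x(n, p) = 5 + n
Z(W) = -4
Z(1)*14 + x(-6, -5) = -4*14 + (5 - 6) = -56 - 1 = -57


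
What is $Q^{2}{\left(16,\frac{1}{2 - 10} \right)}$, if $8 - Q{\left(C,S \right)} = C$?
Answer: $64$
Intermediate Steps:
$Q{\left(C,S \right)} = 8 - C$
$Q^{2}{\left(16,\frac{1}{2 - 10} \right)} = \left(8 - 16\right)^{2} = \left(-8\right)^{2} = 64$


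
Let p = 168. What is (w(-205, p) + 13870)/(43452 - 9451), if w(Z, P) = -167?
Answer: 13703/34001 ≈ 0.40302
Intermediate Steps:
(w(-205, p) + 13870)/(43452 - 9451) = (-167 + 13870)/(43452 - 9451) = 13703/34001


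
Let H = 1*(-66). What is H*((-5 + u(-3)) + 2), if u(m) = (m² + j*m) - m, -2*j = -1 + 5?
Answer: -990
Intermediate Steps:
j = -2 (j = -(-1 + 5)/2 = -½*4 = -2)
u(m) = m² - 3*m (u(m) = (m² - 2*m) - m = m² - 3*m)
H = -66
H*((-5 + u(-3)) + 2) = -66*((-5 - 3*(-3 - 3)) + 2) = -66*((-5 - 3*(-6)) + 2) = -66*((-5 + 18) + 2) = -66*(13 + 2) = -66*15 = -990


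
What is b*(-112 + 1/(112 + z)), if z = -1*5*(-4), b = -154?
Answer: 103481/6 ≈ 17247.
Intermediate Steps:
z = 20 (z = -5*(-4) = 20)
b*(-112 + 1/(112 + z)) = -154*(-112 + 1/(112 + 20)) = -154*(-112 + 1/132) = -154*(-14783/132) = 103481/6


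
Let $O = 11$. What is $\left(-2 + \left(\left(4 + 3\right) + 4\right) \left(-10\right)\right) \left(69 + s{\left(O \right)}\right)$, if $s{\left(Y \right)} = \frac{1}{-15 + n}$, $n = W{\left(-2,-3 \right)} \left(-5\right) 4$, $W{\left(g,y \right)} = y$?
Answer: $- \frac{347872}{45} \approx -7730.5$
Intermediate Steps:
$n = 60$ ($n = \left(-3\right) \left(-5\right) 4 = 15 \cdot 4 = 60$)
$s{\left(Y \right)} = \frac{1}{45}$ ($s{\left(Y \right)} = \frac{1}{-15 + 60} = \frac{1}{45}$)
$\left(-2 + \left(\left(4 + 3\right) + 4\right) \left(-10\right)\right) \left(69 + s{\left(O \right)}\right) = \left(-2 + \left(\left(4 + 3\right) + 4\right) \left(-10\right)\right) \left(69 + \frac{1}{45}\right) = \left(-2 + \left(7 + 4\right) \left(-10\right)\right) \frac{3106}{45} = \left(-2 + 11 \left(-10\right)\right) \frac{3106}{45} = \left(-2 - 110\right) \frac{3106}{45} = \left(-112\right) \frac{3106}{45} = - \frac{347872}{45}$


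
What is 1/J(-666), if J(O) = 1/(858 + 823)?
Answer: 1681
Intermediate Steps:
J(O) = 1/1681
1/J(-666) = 1/(1/1681) = 1681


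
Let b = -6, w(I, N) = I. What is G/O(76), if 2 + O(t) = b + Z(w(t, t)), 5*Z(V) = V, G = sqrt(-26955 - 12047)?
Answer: 5*I*sqrt(39002)/36 ≈ 27.429*I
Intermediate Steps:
G = I*sqrt(39002) (G = sqrt(-39002) = I*sqrt(39002) ≈ 197.49*I)
Z(V) = V/5
O(t) = -8 + t/5 (O(t) = -2 + (-6 + t/5) = -8 + t/5)
G/O(76) = (I*sqrt(39002))/(-8 + (1/5)*76) = (I*sqrt(39002))/(-8 + 76/5) = (I*sqrt(39002))/(36/5) = (I*sqrt(39002))*(5/36) = 5*I*sqrt(39002)/36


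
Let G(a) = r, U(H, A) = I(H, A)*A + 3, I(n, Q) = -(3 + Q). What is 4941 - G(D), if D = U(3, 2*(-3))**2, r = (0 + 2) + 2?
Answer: 4937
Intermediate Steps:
I(n, Q) = -3 - Q
U(H, A) = 3 + A*(-3 - A) (U(H, A) = (-3 - A)*A + 3 = A*(-3 - A) + 3 = 3 + A*(-3 - A))
r = 4 (r = 2 + 2 = 4)
D = 225 (D = (3 - 2*(-3)*(3 + 2*(-3)))**2 = (3 - 1*(-6)*(3 - 6))**2 = (3 - 1*(-6)*(-3))**2 = (3 - 18)**2 = (-15)**2 = 225)
G(a) = 4
4941 - G(D) = 4941 - 1*4 = 4941 - 4 = 4937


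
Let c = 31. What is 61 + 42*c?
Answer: 1363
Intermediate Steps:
61 + 42*c = 61 + 42*31 = 61 + 1302 = 1363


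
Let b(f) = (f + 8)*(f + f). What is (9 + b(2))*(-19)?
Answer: -931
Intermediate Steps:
b(f) = 2*f*(8 + f) (b(f) = (8 + f)*(2*f) = 2*f*(8 + f))
(9 + b(2))*(-19) = (9 + 2*2*(8 + 2))*(-19) = (9 + 2*2*10)*(-19) = (9 + 40)*(-19) = 49*(-19) = -931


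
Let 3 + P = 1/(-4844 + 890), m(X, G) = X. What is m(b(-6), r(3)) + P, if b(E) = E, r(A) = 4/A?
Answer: -35587/3954 ≈ -9.0003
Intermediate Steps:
P = -11863/3954 (P = -3 + 1/(-4844 + 890) = -3 + 1/(-3954) = -3 - 1/3954 = -11863/3954 ≈ -3.0003)
m(b(-6), r(3)) + P = -6 - 11863/3954 = -35587/3954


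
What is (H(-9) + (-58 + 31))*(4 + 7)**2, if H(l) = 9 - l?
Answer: -1089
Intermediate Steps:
(H(-9) + (-58 + 31))*(4 + 7)**2 = ((9 - 1*(-9)) + (-58 + 31))*(4 + 7)**2 = ((9 + 9) - 27)*11**2 = (18 - 27)*121 = -9*121 = -1089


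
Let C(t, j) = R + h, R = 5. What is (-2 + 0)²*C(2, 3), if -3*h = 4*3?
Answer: 4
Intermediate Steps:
h = -4 (h = -4*3/3 = -⅓*12 = -4)
C(t, j) = 1 (C(t, j) = 5 - 4 = 1)
(-2 + 0)²*C(2, 3) = (-2 + 0)²*1 = (-2)²*1 = 4*1 = 4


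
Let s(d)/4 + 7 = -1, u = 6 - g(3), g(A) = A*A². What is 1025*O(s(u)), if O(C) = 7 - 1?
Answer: 6150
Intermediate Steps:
g(A) = A³
u = -21 (u = 6 - 1*3³ = 6 - 1*27 = 6 - 27 = -21)
s(d) = -32 (s(d) = -28 + 4*(-1) = -28 - 4 = -32)
O(C) = 6
1025*O(s(u)) = 1025*6 = 6150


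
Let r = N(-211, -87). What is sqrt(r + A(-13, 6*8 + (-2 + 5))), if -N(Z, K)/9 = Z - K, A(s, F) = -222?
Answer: sqrt(894) ≈ 29.900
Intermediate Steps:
N(Z, K) = -9*Z + 9*K (N(Z, K) = -9*(Z - K) = -9*Z + 9*K)
r = 1116 (r = -9*(-211) + 9*(-87) = 1899 - 783 = 1116)
sqrt(r + A(-13, 6*8 + (-2 + 5))) = sqrt(1116 - 222) = sqrt(894)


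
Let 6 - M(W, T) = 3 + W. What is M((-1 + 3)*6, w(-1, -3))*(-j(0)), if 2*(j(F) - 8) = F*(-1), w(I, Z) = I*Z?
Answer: 72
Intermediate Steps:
M(W, T) = 3 - W (M(W, T) = 6 - (3 + W) = 6 + (-3 - W) = 3 - W)
j(F) = 8 - F/2 (j(F) = 8 + (F*(-1))/2 = 8 + (-F)/2 = 8 - F/2)
M((-1 + 3)*6, w(-1, -3))*(-j(0)) = (3 - (-1 + 3)*6)*(-(8 - 1/2*0)) = (3 - 2*6)*(-(8 + 0)) = (3 - 1*12)*(-1*8) = (3 - 12)*(-8) = -9*(-8) = 72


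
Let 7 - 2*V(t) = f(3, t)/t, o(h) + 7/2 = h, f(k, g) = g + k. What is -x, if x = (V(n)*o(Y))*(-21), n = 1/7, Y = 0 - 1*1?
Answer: 2835/4 ≈ 708.75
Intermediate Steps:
Y = -1 (Y = 0 - 1 = -1)
o(h) = -7/2 + h
n = ⅐ ≈ 0.14286
V(t) = 7/2 - (3 + t)/(2*t) (V(t) = 7/2 - (t + 3)/(2*t) = 7/2 - (3 + t)/(2*t))
x = -2835/4 (x = ((3 - 3/(2*⅐))*(-7/2 - 1))*(-21) = ((3 - 3/2*7)*(-9/2))*(-21) = ((3 - 21/2)*(-9/2))*(-21) = -15/2*(-9/2)*(-21) = (135/4)*(-21) = -2835/4 ≈ -708.75)
-x = -1*(-2835/4) = 2835/4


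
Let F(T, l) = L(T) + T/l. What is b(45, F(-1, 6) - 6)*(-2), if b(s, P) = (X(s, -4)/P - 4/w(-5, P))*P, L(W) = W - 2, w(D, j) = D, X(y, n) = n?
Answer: 68/3 ≈ 22.667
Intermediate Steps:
L(W) = -2 + W
F(T, l) = -2 + T + T/l (F(T, l) = (-2 + T) + T/l = -2 + T + T/l)
b(s, P) = P*(⅘ - 4/P) (b(s, P) = (-4/P - 4/(-5))*P = (-4/P - 4*(-⅕))*P = (-4/P + ⅘)*P = (⅘ - 4/P)*P = P*(⅘ - 4/P))
b(45, F(-1, 6) - 6)*(-2) = (-4 + 4*((-2 - 1 - 1/6) - 6)/5)*(-2) = (-4 + 4*((-2 - 1 - 1*⅙) - 6)/5)*(-2) = (-4 + 4*((-2 - 1 - ⅙) - 6)/5)*(-2) = (-4 + 4*(-19/6 - 6)/5)*(-2) = (-4 + (⅘)*(-55/6))*(-2) = (-4 - 22/3)*(-2) = -34/3*(-2) = 68/3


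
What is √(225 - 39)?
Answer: √186 ≈ 13.638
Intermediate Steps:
√(225 - 39) = √186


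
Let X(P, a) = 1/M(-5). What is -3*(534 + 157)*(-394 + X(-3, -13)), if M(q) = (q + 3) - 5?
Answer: 5719407/7 ≈ 8.1706e+5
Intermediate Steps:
M(q) = -2 + q (M(q) = (3 + q) - 5 = -2 + q)
X(P, a) = -⅐ (X(P, a) = 1/(-2 - 5) = 1/(-7) = -⅐)
-3*(534 + 157)*(-394 + X(-3, -13)) = -3*(534 + 157)*(-394 - ⅐) = -2073*(-2759)/7 = -3*(-1906469/7) = 5719407/7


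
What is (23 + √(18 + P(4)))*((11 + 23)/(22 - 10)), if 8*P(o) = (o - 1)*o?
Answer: 391/6 + 17*√78/12 ≈ 77.678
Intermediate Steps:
P(o) = o*(-1 + o)/8 (P(o) = ((o - 1)*o)/8 = ((-1 + o)*o)/8 = (o*(-1 + o))/8 = o*(-1 + o)/8)
(23 + √(18 + P(4)))*((11 + 23)/(22 - 10)) = (23 + √(18 + (⅛)*4*(-1 + 4)))*((11 + 23)/(22 - 10)) = (23 + √(18 + (⅛)*4*3))*(34/12) = (23 + √(18 + 3/2))*(34*(1/12)) = (23 + √(39/2))*(17/6) = (23 + √78/2)*(17/6) = 391/6 + 17*√78/12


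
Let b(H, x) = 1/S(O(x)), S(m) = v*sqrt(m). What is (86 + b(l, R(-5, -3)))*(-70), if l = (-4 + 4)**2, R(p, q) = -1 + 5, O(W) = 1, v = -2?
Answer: -5985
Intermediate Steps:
S(m) = -2*sqrt(m)
R(p, q) = 4
l = 0 (l = 0**2 = 0)
b(H, x) = -1/2 (b(H, x) = 1/(-2*sqrt(1)) = 1/(-2*1) = 1/(-2) = -1/2)
(86 + b(l, R(-5, -3)))*(-70) = (86 - 1/2)*(-70) = (171/2)*(-70) = -5985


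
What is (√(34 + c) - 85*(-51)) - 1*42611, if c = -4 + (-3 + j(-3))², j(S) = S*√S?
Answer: -38276 + √(12 + 18*I*√3) ≈ -38271.0 + 3.2716*I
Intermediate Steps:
j(S) = S^(3/2)
c = -4 + (-3 - 3*I*√3)² (c = -4 + (-3 + (-3)^(3/2))² = -4 + (-3 - 3*I*√3)² ≈ -22.0 + 31.177*I)
(√(34 + c) - 85*(-51)) - 1*42611 = (√(34 + (-22 + 18*I*√3)) - 85*(-51)) - 1*42611 = (√(12 + 18*I*√3) + 4335) - 42611 = (4335 + √(12 + 18*I*√3)) - 42611 = -38276 + √(12 + 18*I*√3)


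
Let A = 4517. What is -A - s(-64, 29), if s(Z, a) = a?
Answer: -4546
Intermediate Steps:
-A - s(-64, 29) = -1*4517 - 1*29 = -4517 - 29 = -4546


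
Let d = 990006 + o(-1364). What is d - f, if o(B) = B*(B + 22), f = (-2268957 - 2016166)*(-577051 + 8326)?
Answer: -2437053757681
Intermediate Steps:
f = 2437056578175 (f = -4285123*(-568725) = 2437056578175)
o(B) = B*(22 + B)
d = 2820494 (d = 990006 - 1364*(22 - 1364) = 990006 - 1364*(-1342) = 990006 + 1830488 = 2820494)
d - f = 2820494 - 1*2437056578175 = 2820494 - 2437056578175 = -2437053757681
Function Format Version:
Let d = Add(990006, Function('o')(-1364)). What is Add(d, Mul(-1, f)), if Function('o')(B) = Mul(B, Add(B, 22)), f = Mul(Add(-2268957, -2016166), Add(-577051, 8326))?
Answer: -2437053757681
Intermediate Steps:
f = 2437056578175 (f = Mul(-4285123, -568725) = 2437056578175)
Function('o')(B) = Mul(B, Add(22, B))
d = 2820494 (d = Add(990006, Mul(-1364, Add(22, -1364))) = Add(990006, Mul(-1364, -1342)) = Add(990006, 1830488) = 2820494)
Add(d, Mul(-1, f)) = Add(2820494, Mul(-1, 2437056578175)) = Add(2820494, -2437056578175) = -2437053757681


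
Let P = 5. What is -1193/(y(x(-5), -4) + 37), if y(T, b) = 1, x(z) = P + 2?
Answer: -1193/38 ≈ -31.395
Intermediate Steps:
x(z) = 7 (x(z) = 5 + 2 = 7)
-1193/(y(x(-5), -4) + 37) = -1193/(1 + 37) = -1193/38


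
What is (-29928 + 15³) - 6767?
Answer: -33320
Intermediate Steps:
(-29928 + 15³) - 6767 = (-29928 + 3375) - 6767 = -26553 - 6767 = -33320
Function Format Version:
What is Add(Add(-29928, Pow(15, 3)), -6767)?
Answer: -33320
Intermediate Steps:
Add(Add(-29928, Pow(15, 3)), -6767) = Add(Add(-29928, 3375), -6767) = Add(-26553, -6767) = -33320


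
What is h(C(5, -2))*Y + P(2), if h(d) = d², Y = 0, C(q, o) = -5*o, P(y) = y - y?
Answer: 0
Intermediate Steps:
P(y) = 0
h(C(5, -2))*Y + P(2) = (-5*(-2))²*0 + 0 = 10²*0 + 0 = 100*0 + 0 = 0 + 0 = 0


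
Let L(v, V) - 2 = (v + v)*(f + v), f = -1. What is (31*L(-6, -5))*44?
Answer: 117304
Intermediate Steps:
L(v, V) = 2 + 2*v*(-1 + v) (L(v, V) = 2 + (v + v)*(-1 + v) = 2 + (2*v)*(-1 + v) = 2 + 2*v*(-1 + v))
(31*L(-6, -5))*44 = (31*(2 - 2*(-6) + 2*(-6)**2))*44 = (31*(2 + 12 + 2*36))*44 = (31*(2 + 12 + 72))*44 = (31*86)*44 = 2666*44 = 117304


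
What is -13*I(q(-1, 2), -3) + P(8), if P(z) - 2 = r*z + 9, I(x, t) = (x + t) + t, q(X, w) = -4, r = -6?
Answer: 93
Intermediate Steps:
I(x, t) = x + 2*t (I(x, t) = (t + x) + t = x + 2*t)
P(z) = 11 - 6*z (P(z) = 2 + (-6*z + 9) = 2 + (9 - 6*z) = 11 - 6*z)
-13*I(q(-1, 2), -3) + P(8) = -13*(-4 + 2*(-3)) + (11 - 6*8) = -13*(-4 - 6) + (11 - 48) = -13*(-10) - 37 = 130 - 37 = 93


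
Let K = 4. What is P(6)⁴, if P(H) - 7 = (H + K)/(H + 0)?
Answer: 456976/81 ≈ 5641.7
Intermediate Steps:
P(H) = 7 + (4 + H)/H (P(H) = 7 + (H + 4)/(H + 0) = 7 + (4 + H)/H)
P(6)⁴ = (8 + 4/6)⁴ = (8 + 4*(⅙))⁴ = (8 + ⅔)⁴ = (26/3)⁴ = 456976/81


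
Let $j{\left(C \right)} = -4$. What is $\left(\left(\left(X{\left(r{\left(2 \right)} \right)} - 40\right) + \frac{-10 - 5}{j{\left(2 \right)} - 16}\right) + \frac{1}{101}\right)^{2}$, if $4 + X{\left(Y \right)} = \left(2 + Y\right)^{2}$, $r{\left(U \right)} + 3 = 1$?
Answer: $\frac{305165961}{163216} \approx 1869.7$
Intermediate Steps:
$r{\left(U \right)} = -2$ ($r{\left(U \right)} = -3 + 1 = -2$)
$X{\left(Y \right)} = -4 + \left(2 + Y\right)^{2}$
$\left(\left(\left(X{\left(r{\left(2 \right)} \right)} - 40\right) + \frac{-10 - 5}{j{\left(2 \right)} - 16}\right) + \frac{1}{101}\right)^{2} = \left(\left(\left(- 2 \left(4 - 2\right) - 40\right) + \frac{-10 - 5}{-4 - 16}\right) + \frac{1}{101}\right)^{2} = \left(\left(\left(\left(-2\right) 2 - 40\right) - \frac{15}{-20}\right) + \frac{1}{101}\right)^{2} = \left(\left(\left(-4 - 40\right) - - \frac{3}{4}\right) + \frac{1}{101}\right)^{2} = \left(\left(-44 + \frac{3}{4}\right) + \frac{1}{101}\right)^{2} = \left(- \frac{173}{4} + \frac{1}{101}\right)^{2} = \left(- \frac{17469}{404}\right)^{2} = \frac{305165961}{163216}$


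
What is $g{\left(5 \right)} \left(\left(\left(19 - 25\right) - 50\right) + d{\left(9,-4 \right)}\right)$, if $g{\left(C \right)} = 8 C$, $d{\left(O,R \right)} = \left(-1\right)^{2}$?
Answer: $-2200$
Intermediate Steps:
$d{\left(O,R \right)} = 1$
$g{\left(5 \right)} \left(\left(\left(19 - 25\right) - 50\right) + d{\left(9,-4 \right)}\right) = 8 \cdot 5 \left(\left(\left(19 - 25\right) - 50\right) + 1\right) = 40 \left(\left(-6 - 50\right) + 1\right) = 40 \left(-56 + 1\right) = 40 \left(-55\right) = -2200$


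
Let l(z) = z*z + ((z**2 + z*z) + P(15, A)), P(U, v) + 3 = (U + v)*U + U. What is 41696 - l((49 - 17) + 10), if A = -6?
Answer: 36257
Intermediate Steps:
P(U, v) = -3 + U + U*(U + v) (P(U, v) = -3 + ((U + v)*U + U) = -3 + (U*(U + v) + U) = -3 + (U + U*(U + v)) = -3 + U + U*(U + v))
l(z) = 147 + 3*z**2 (l(z) = z*z + ((z**2 + z*z) + (-3 + 15 + 15**2 + 15*(-6))) = z**2 + ((z**2 + z**2) + (-3 + 15 + 225 - 90)) = z**2 + (2*z**2 + 147) = z**2 + (147 + 2*z**2) = 147 + 3*z**2)
41696 - l((49 - 17) + 10) = 41696 - (147 + 3*((49 - 17) + 10)**2) = 41696 - (147 + 3*(32 + 10)**2) = 41696 - (147 + 3*42**2) = 41696 - (147 + 3*1764) = 41696 - (147 + 5292) = 41696 - 1*5439 = 41696 - 5439 = 36257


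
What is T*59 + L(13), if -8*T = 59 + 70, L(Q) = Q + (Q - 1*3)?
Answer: -7427/8 ≈ -928.38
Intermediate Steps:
L(Q) = -3 + 2*Q (L(Q) = Q + (Q - 3) = Q + (-3 + Q) = -3 + 2*Q)
T = -129/8 (T = -(59 + 70)/8 = -⅛*129 = -129/8 ≈ -16.125)
T*59 + L(13) = -129/8*59 + (-3 + 2*13) = -7611/8 + (-3 + 26) = -7611/8 + 23 = -7427/8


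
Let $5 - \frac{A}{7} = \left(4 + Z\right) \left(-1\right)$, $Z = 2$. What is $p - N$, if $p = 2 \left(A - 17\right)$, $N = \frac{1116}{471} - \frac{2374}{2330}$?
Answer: $\frac{21701579}{182905} \approx 118.65$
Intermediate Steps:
$A = 77$ ($A = 35 - 7 \left(4 + 2\right) \left(-1\right) = 35 - 7 \cdot 6 \left(-1\right) = 35 - -42 = 35 + 42 = 77$)
$N = \frac{247021}{182905}$ ($N = 1116 \cdot \frac{1}{471} - \frac{1187}{1165} = \frac{372}{157} - \frac{1187}{1165} = \frac{247021}{182905} \approx 1.3505$)
$p = 120$ ($p = 2 \left(77 - 17\right) = 2 \cdot 60 = 120$)
$p - N = 120 - \frac{247021}{182905} = \frac{21701579}{182905}$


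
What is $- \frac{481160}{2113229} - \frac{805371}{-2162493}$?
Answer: $\frac{220476073693}{1523280973299} \approx 0.14474$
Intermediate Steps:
$- \frac{481160}{2113229} - \frac{805371}{-2162493} = \left(-481160\right) \frac{1}{2113229} - - \frac{268457}{720831} = - \frac{481160}{2113229} + \frac{268457}{720831} = \frac{220476073693}{1523280973299}$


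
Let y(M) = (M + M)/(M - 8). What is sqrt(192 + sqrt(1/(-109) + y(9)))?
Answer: sqrt(2281152 + 109*sqrt(213749))/109 ≈ 14.009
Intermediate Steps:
y(M) = 2*M/(-8 + M) (y(M) = (2*M)/(-8 + M) = 2*M/(-8 + M))
sqrt(192 + sqrt(1/(-109) + y(9))) = sqrt(192 + sqrt(1/(-109) + 2*9/(-8 + 9))) = sqrt(192 + sqrt(-1/109 + 2*9/1)) = sqrt(192 + sqrt(-1/109 + 2*9*1)) = sqrt(192 + sqrt(-1/109 + 18)) = sqrt(192 + sqrt(1961/109)) = sqrt(192 + sqrt(213749)/109)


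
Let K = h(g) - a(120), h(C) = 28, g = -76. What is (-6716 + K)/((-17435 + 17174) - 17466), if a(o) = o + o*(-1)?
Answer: 352/933 ≈ 0.37728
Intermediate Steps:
a(o) = 0 (a(o) = o - o = 0)
K = 28 (K = 28 - 1*0 = 28 + 0 = 28)
(-6716 + K)/((-17435 + 17174) - 17466) = (-6716 + 28)/((-17435 + 17174) - 17466) = -6688/(-261 - 17466) = -6688/(-17727) = -6688*(-1/17727) = 352/933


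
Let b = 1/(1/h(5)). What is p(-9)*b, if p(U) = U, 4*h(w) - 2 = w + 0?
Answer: -63/4 ≈ -15.750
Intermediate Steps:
h(w) = 1/2 + w/4 (h(w) = 1/2 + (w + 0)/4 = 1/2 + w/4)
b = 7/4 (b = 1/(1/(1/2 + (1/4)*5)) = 1/(1/(1/2 + 5/4)) = 1/(1/(7/4)) = 1/(4/7) = 7/4 ≈ 1.7500)
p(-9)*b = -9*7/4 = -63/4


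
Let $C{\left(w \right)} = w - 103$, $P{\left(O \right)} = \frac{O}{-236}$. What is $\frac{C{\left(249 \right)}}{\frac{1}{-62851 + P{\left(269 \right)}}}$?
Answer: $- \frac{1082816665}{118} \approx -9.1764 \cdot 10^{6}$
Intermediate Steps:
$P{\left(O \right)} = - \frac{O}{236}$ ($P{\left(O \right)} = O \left(- \frac{1}{236}\right) = - \frac{O}{236}$)
$C{\left(w \right)} = -103 + w$ ($C{\left(w \right)} = w - 103 = -103 + w$)
$\frac{C{\left(249 \right)}}{\frac{1}{-62851 + P{\left(269 \right)}}} = \frac{-103 + 249}{\frac{1}{-62851 - \frac{269}{236}}} = \frac{146}{\frac{1}{-62851 - \frac{269}{236}}} = \frac{146}{\frac{1}{- \frac{14833105}{236}}} = \frac{146}{- \frac{236}{14833105}} = 146 \left(- \frac{14833105}{236}\right) = - \frac{1082816665}{118}$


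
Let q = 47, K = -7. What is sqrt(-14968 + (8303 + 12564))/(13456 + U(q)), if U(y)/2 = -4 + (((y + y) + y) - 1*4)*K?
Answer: sqrt(5899)/11530 ≈ 0.0066613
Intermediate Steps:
U(y) = 48 - 42*y (U(y) = 2*(-4 + (((y + y) + y) - 1*4)*(-7)) = 2*(-4 + ((2*y + y) - 4)*(-7)) = 2*(-4 + (3*y - 4)*(-7)) = 2*(-4 + (-4 + 3*y)*(-7)) = 2*(-4 + (28 - 21*y)) = 2*(24 - 21*y) = 48 - 42*y)
sqrt(-14968 + (8303 + 12564))/(13456 + U(q)) = sqrt(-14968 + (8303 + 12564))/(13456 + (48 - 42*47)) = sqrt(-14968 + 20867)/(13456 + (48 - 1974)) = sqrt(5899)/(13456 - 1926) = sqrt(5899)/11530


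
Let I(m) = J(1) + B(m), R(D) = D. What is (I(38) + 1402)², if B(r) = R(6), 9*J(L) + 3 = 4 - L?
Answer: 1982464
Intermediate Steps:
J(L) = ⅑ - L/9 (J(L) = -⅓ + (4 - L)/9 = -⅓ + (4/9 - L/9) = ⅑ - L/9)
B(r) = 6
I(m) = 6 (I(m) = (⅑ - ⅑*1) + 6 = (⅑ - ⅑) + 6 = 0 + 6 = 6)
(I(38) + 1402)² = (6 + 1402)² = 1408² = 1982464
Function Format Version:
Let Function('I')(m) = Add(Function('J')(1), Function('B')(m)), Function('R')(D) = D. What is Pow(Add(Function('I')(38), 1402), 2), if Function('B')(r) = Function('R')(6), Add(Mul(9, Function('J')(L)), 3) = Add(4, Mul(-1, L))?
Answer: 1982464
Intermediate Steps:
Function('J')(L) = Add(Rational(1, 9), Mul(Rational(-1, 9), L)) (Function('J')(L) = Add(Rational(-1, 3), Mul(Rational(1, 9), Add(4, Mul(-1, L)))) = Add(Rational(-1, 3), Add(Rational(4, 9), Mul(Rational(-1, 9), L))) = Add(Rational(1, 9), Mul(Rational(-1, 9), L)))
Function('B')(r) = 6
Function('I')(m) = 6 (Function('I')(m) = Add(Add(Rational(1, 9), Mul(Rational(-1, 9), 1)), 6) = Add(Add(Rational(1, 9), Rational(-1, 9)), 6) = Add(0, 6) = 6)
Pow(Add(Function('I')(38), 1402), 2) = Pow(Add(6, 1402), 2) = Pow(1408, 2) = 1982464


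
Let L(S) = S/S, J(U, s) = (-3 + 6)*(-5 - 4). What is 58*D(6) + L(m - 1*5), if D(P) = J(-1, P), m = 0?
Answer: -1565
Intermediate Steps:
J(U, s) = -27 (J(U, s) = 3*(-9) = -27)
D(P) = -27
L(S) = 1
58*D(6) + L(m - 1*5) = 58*(-27) + 1 = -1566 + 1 = -1565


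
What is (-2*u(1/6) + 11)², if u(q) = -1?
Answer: 169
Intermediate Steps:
(-2*u(1/6) + 11)² = (-2*(-1) + 11)² = (2 + 11)² = 13² = 169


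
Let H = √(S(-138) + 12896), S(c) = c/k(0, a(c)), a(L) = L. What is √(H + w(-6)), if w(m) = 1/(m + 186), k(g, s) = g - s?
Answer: √(5 + 900*√12895)/30 ≈ 10.657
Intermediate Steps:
S(c) = -1 (S(c) = c/(0 - c) = c/((-c)) = c*(-1/c) = -1)
w(m) = 1/(186 + m)
H = √12895 (H = √(-1 + 12896) = √12895 ≈ 113.56)
√(H + w(-6)) = √(√12895 + 1/(186 - 6)) = √(√12895 + 1/180) = √(1/180 + √12895)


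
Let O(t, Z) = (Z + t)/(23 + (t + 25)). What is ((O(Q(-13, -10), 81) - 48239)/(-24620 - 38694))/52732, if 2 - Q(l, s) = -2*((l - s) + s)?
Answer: 385893/26709390784 ≈ 1.4448e-5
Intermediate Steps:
Q(l, s) = 2 + 2*l (Q(l, s) = 2 - (-2)*((l - s) + s) = 2 - (-2)*l = 2 + 2*l)
O(t, Z) = (Z + t)/(48 + t) (O(t, Z) = (Z + t)/(23 + (25 + t)) = (Z + t)/(48 + t))
((O(Q(-13, -10), 81) - 48239)/(-24620 - 38694))/52732 = (((81 + (2 + 2*(-13)))/(48 + (2 + 2*(-13))) - 48239)/(-24620 - 38694))/52732 = (((81 + (2 - 26))/(48 + (2 - 26)) - 48239)/(-63314))*(1/52732) = (((81 - 24)/(48 - 24) - 48239)*(-1/63314))*(1/52732) = ((57/24 - 48239)*(-1/63314))*(1/52732) = (((1/24)*57 - 48239)*(-1/63314))*(1/52732) = ((19/8 - 48239)*(-1/63314))*(1/52732) = -385893/8*(-1/63314)*(1/52732) = (385893/506512)*(1/52732) = 385893/26709390784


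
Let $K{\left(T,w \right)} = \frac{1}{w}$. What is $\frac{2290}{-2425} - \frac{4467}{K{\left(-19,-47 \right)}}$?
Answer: $\frac{101824807}{485} \approx 2.0995 \cdot 10^{5}$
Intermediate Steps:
$\frac{2290}{-2425} - \frac{4467}{K{\left(-19,-47 \right)}} = \frac{2290}{-2425} - \frac{4467}{\frac{1}{-47}} = 2290 \left(- \frac{1}{2425}\right) - \frac{4467}{- \frac{1}{47}} = - \frac{458}{485} - -209949 = - \frac{458}{485} + 209949 = \frac{101824807}{485}$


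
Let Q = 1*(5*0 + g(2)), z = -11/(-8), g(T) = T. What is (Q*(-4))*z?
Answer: -11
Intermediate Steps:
z = 11/8 (z = -11*(-⅛) = 11/8 ≈ 1.3750)
Q = 2 (Q = 1*(5*0 + 2) = 1*(0 + 2) = 1*2 = 2)
(Q*(-4))*z = (2*(-4))*(11/8) = -8*11/8 = -11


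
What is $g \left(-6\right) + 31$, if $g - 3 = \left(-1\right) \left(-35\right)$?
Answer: $-197$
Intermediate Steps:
$g = 38$ ($g = 3 - -35 = 3 + 35 = 38$)
$g \left(-6\right) + 31 = 38 \left(-6\right) + 31 = -228 + 31 = -197$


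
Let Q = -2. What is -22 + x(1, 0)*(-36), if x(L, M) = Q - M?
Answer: 50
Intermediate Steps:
x(L, M) = -2 - M
-22 + x(1, 0)*(-36) = -22 + (-2 - 1*0)*(-36) = -22 + (-2 + 0)*(-36) = -22 - 2*(-36) = -22 + 72 = 50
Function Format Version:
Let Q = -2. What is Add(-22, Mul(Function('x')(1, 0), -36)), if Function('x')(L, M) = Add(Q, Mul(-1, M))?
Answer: 50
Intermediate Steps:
Function('x')(L, M) = Add(-2, Mul(-1, M))
Add(-22, Mul(Function('x')(1, 0), -36)) = Add(-22, Mul(Add(-2, Mul(-1, 0)), -36)) = Add(-22, Mul(Add(-2, 0), -36)) = Add(-22, Mul(-2, -36)) = Add(-22, 72) = 50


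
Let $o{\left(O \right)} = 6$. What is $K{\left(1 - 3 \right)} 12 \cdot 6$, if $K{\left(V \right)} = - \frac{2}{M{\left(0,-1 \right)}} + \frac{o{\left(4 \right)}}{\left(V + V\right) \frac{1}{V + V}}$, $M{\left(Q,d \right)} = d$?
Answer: $576$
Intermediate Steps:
$K{\left(V \right)} = 8$ ($K{\left(V \right)} = - \frac{2}{-1} + \frac{6}{\left(V + V\right) \frac{1}{V + V}} = \left(-2\right) \left(-1\right) + \frac{6}{2 V \frac{1}{2 V}} = 2 + \frac{6}{2 V \frac{1}{2 V}} = 2 + \frac{6}{1} = 2 + 6 \cdot 1 = 2 + 6 = 8$)
$K{\left(1 - 3 \right)} 12 \cdot 6 = 8 \cdot 12 \cdot 6 = 96 \cdot 6 = 576$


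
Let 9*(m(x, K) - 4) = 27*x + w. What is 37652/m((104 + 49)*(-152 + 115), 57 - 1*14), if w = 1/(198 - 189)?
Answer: -1524906/687649 ≈ -2.2176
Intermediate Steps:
w = ⅑ (w = 1/9 = ⅑ ≈ 0.11111)
m(x, K) = 325/81 + 3*x (m(x, K) = 4 + (27*x + ⅑)/9 = 4 + (⅑ + 27*x)/9 = 4 + (1/81 + 3*x) = 325/81 + 3*x)
37652/m((104 + 49)*(-152 + 115), 57 - 1*14) = 37652/(325/81 + 3*((104 + 49)*(-152 + 115))) = 37652/(325/81 + 3*(153*(-37))) = 37652/(325/81 + 3*(-5661)) = 37652/(325/81 - 16983) = 37652/(-1375298/81) = 37652*(-81/1375298) = -1524906/687649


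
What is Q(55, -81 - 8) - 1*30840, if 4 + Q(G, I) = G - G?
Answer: -30844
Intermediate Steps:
Q(G, I) = -4 (Q(G, I) = -4 + (G - G) = -4 + 0 = -4)
Q(55, -81 - 8) - 1*30840 = -4 - 1*30840 = -4 - 30840 = -30844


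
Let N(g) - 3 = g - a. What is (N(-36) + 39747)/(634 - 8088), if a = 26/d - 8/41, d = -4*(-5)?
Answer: -16282287/3056140 ≈ -5.3277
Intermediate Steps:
d = 20
a = 453/410 (a = 26/20 - 8/41 = 26*(1/20) - 8*1/41 = 13/10 - 8/41 = 453/410 ≈ 1.1049)
N(g) = 777/410 + g (N(g) = 3 + (g - 1*453/410) = 3 + (g - 453/410) = 3 + (-453/410 + g) = 777/410 + g)
(N(-36) + 39747)/(634 - 8088) = ((777/410 - 36) + 39747)/(634 - 8088) = (-13983/410 + 39747)/(-7454) = (16282287/410)*(-1/7454) = -16282287/3056140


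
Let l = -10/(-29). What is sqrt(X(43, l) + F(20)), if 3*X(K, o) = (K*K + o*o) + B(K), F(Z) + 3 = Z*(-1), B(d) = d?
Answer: sqrt(511081)/29 ≈ 24.652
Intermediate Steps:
F(Z) = -3 - Z (F(Z) = -3 + Z*(-1) = -3 - Z)
l = 10/29 (l = -10*(-1/29) = 10/29 ≈ 0.34483)
X(K, o) = K/3 + K**2/3 + o**2/3 (X(K, o) = ((K*K + o*o) + K)/3 = ((K**2 + o**2) + K)/3 = (K + K**2 + o**2)/3 = K/3 + K**2/3 + o**2/3)
sqrt(X(43, l) + F(20)) = sqrt(((1/3)*43 + (1/3)*43**2 + (10/29)**2/3) + (-3 - 1*20)) = sqrt((43/3 + (1/3)*1849 + (1/3)*(100/841)) + (-3 - 20)) = sqrt((43/3 + 1849/3 + 100/2523) - 23) = sqrt(530424/841 - 23) = sqrt(511081/841) = sqrt(511081)/29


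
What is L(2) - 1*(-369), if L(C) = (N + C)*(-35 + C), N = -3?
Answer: 402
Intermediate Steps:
L(C) = (-35 + C)*(-3 + C) (L(C) = (-3 + C)*(-35 + C) = (-35 + C)*(-3 + C))
L(2) - 1*(-369) = (105 + 2**2 - 38*2) - 1*(-369) = (105 + 4 - 76) + 369 = 33 + 369 = 402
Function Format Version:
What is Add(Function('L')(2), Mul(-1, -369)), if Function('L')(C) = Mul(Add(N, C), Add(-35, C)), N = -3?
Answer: 402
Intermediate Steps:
Function('L')(C) = Mul(Add(-35, C), Add(-3, C)) (Function('L')(C) = Mul(Add(-3, C), Add(-35, C)) = Mul(Add(-35, C), Add(-3, C)))
Add(Function('L')(2), Mul(-1, -369)) = Add(Add(105, Pow(2, 2), Mul(-38, 2)), Mul(-1, -369)) = Add(Add(105, 4, -76), 369) = Add(33, 369) = 402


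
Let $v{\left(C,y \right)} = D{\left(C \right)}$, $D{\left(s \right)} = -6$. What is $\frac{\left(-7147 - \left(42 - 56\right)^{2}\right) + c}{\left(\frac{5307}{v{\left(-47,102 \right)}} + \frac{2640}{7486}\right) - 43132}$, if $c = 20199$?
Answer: $- \frac{96240016}{329504879} \approx -0.29207$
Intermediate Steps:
$v{\left(C,y \right)} = -6$
$\frac{\left(-7147 - \left(42 - 56\right)^{2}\right) + c}{\left(\frac{5307}{v{\left(-47,102 \right)}} + \frac{2640}{7486}\right) - 43132} = \frac{\left(-7147 - \left(42 - 56\right)^{2}\right) + 20199}{\left(\frac{5307}{-6} + \frac{2640}{7486}\right) - 43132} = \frac{\left(-7147 - \left(-14\right)^{2}\right) + 20199}{\left(5307 \left(- \frac{1}{6}\right) + 2640 \cdot \frac{1}{7486}\right) - 43132} = \frac{\left(-7147 - 196\right) + 20199}{\left(- \frac{1769}{2} + \frac{1320}{3743}\right) - 43132} = \frac{\left(-7147 - 196\right) + 20199}{- \frac{6618727}{7486} - 43132} = \frac{-7343 + 20199}{- \frac{329504879}{7486}} = 12856 \left(- \frac{7486}{329504879}\right) = - \frac{96240016}{329504879}$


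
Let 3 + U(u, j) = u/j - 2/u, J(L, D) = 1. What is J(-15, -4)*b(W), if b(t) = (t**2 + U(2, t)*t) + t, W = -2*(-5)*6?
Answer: 3422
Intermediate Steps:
W = 60 (W = 10*6 = 60)
U(u, j) = -3 - 2/u + u/j (U(u, j) = -3 + (u/j - 2/u) = -3 + (-2/u + u/j) = -3 - 2/u + u/j)
b(t) = t + t**2 + t*(-4 + 2/t) (b(t) = (t**2 + (-3 - 2/2 + 2/t)*t) + t = (t**2 + (-3 - 2*1/2 + 2/t)*t) + t = (t**2 + (-3 - 1 + 2/t)*t) + t = (t**2 + (-4 + 2/t)*t) + t = (t**2 + t*(-4 + 2/t)) + t = t + t**2 + t*(-4 + 2/t))
J(-15, -4)*b(W) = 1*(2 + 60*(-3 + 60)) = 1*(2 + 60*57) = 1*(2 + 3420) = 1*3422 = 3422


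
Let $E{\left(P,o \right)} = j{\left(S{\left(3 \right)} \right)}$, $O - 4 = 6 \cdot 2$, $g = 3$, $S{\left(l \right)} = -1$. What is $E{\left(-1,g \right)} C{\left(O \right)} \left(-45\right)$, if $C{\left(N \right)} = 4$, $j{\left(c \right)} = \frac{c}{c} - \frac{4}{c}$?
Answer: $-900$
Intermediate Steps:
$O = 16$ ($O = 4 + 6 \cdot 2 = 4 + 12 = 16$)
$j{\left(c \right)} = 1 - \frac{4}{c}$
$E{\left(P,o \right)} = 5$ ($E{\left(P,o \right)} = \frac{-4 - 1}{-1} = \left(-1\right) \left(-5\right) = 5$)
$E{\left(-1,g \right)} C{\left(O \right)} \left(-45\right) = 5 \cdot 4 \left(-45\right) = 20 \left(-45\right) = -900$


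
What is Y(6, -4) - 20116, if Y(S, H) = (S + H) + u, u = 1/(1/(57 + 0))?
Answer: -20057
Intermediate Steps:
u = 57 (u = 1/(1/57) = 57)
Y(S, H) = 57 + H + S (Y(S, H) = (S + H) + 57 = (H + S) + 57 = 57 + H + S)
Y(6, -4) - 20116 = (57 - 4 + 6) - 20116 = 59 - 20116 = -20057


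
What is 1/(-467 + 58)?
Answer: -1/409 ≈ -0.0024450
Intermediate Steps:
1/(-467 + 58) = 1/(-409) = -1/409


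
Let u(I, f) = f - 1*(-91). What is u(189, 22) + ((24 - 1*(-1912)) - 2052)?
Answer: -3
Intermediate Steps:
u(I, f) = 91 + f (u(I, f) = f + 91 = 91 + f)
u(189, 22) + ((24 - 1*(-1912)) - 2052) = (91 + 22) + ((24 - 1*(-1912)) - 2052) = 113 + ((24 + 1912) - 2052) = 113 + (1936 - 2052) = 113 - 116 = -3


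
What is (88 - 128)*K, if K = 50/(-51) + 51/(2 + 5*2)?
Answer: -6670/51 ≈ -130.78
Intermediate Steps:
K = 667/204 (K = 50*(-1/51) + 51/(2 + 10) = -50/51 + 51/12 = -50/51 + 51*(1/12) = -50/51 + 17/4 = 667/204 ≈ 3.2696)
(88 - 128)*K = (88 - 128)*(667/204) = -40*667/204 = -6670/51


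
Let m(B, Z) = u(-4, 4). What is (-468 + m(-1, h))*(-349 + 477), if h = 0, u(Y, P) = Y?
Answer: -60416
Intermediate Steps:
m(B, Z) = -4
(-468 + m(-1, h))*(-349 + 477) = (-468 - 4)*(-349 + 477) = -472*128 = -60416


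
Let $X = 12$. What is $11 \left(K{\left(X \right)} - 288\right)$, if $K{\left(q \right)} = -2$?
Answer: $-3190$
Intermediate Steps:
$11 \left(K{\left(X \right)} - 288\right) = 11 \left(-2 - 288\right) = 11 \left(-290\right) = -3190$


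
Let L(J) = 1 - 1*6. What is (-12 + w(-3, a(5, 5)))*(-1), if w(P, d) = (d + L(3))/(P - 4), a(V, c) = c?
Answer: 12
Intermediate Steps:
L(J) = -5 (L(J) = 1 - 6 = -5)
w(P, d) = (-5 + d)/(-4 + P) (w(P, d) = (d - 5)/(P - 4) = (-5 + d)/(-4 + P))
(-12 + w(-3, a(5, 5)))*(-1) = (-12 + (-5 + 5)/(-4 - 3))*(-1) = (-12 + 0/(-7))*(-1) = (-12 - 1/7*0)*(-1) = (-12 + 0)*(-1) = -12*(-1) = 12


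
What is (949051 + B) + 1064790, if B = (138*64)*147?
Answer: 3312145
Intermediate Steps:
B = 1298304 (B = 8832*147 = 1298304)
(949051 + B) + 1064790 = (949051 + 1298304) + 1064790 = 2247355 + 1064790 = 3312145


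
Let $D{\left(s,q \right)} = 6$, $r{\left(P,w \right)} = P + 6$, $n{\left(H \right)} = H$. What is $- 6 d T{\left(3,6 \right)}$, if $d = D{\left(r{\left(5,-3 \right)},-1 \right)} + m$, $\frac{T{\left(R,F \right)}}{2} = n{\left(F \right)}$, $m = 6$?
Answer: $-864$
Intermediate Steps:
$r{\left(P,w \right)} = 6 + P$
$T{\left(R,F \right)} = 2 F$
$d = 12$ ($d = 6 + 6 = 12$)
$- 6 d T{\left(3,6 \right)} = \left(-6\right) 12 \cdot 2 \cdot 6 = \left(-72\right) 12 = -864$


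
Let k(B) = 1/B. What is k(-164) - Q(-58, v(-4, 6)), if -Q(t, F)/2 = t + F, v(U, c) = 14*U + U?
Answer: -38705/164 ≈ -236.01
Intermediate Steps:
v(U, c) = 15*U
Q(t, F) = -2*F - 2*t (Q(t, F) = -2*(t + F) = -2*(F + t) = -2*F - 2*t)
k(-164) - Q(-58, v(-4, 6)) = 1/(-164) - (-30*(-4) - 2*(-58)) = -1/164 - (-2*(-60) + 116) = -1/164 - (120 + 116) = -1/164 - 1*236 = -1/164 - 236 = -38705/164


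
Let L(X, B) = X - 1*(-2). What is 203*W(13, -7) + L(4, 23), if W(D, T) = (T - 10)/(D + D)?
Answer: -3295/26 ≈ -126.73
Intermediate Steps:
L(X, B) = 2 + X (L(X, B) = X + 2 = 2 + X)
W(D, T) = (-10 + T)/(2*D) (W(D, T) = (-10 + T)/((2*D)) = (-10 + T)*(1/(2*D)) = (-10 + T)/(2*D))
203*W(13, -7) + L(4, 23) = 203*((½)*(-10 - 7)/13) + (2 + 4) = 203*((½)*(1/13)*(-17)) + 6 = 203*(-17/26) + 6 = -3451/26 + 6 = -3295/26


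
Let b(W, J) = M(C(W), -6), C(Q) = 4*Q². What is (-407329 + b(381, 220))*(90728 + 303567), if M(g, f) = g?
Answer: 68337237925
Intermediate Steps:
b(W, J) = 4*W²
(-407329 + b(381, 220))*(90728 + 303567) = (-407329 + 4*381²)*(90728 + 303567) = (-407329 + 4*145161)*394295 = (-407329 + 580644)*394295 = 173315*394295 = 68337237925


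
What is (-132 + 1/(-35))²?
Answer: 21353641/1225 ≈ 17432.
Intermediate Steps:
(-132 + 1/(-35))² = (-132 - 1/35)² = (-4621/35)² = 21353641/1225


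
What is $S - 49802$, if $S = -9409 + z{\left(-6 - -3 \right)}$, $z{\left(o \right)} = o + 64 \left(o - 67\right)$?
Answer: $-63694$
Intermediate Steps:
$z{\left(o \right)} = -4288 + 65 o$ ($z{\left(o \right)} = o + 64 \left(-67 + o\right) = o + \left(-4288 + 64 o\right) = -4288 + 65 o$)
$S = -13892$ ($S = -9409 - \left(4288 - 65 \left(-6 - -3\right)\right) = -9409 - \left(4288 - 65 \left(-6 + 3\right)\right) = -9409 + \left(-4288 + 65 \left(-3\right)\right) = -9409 - 4483 = -13892$)
$S - 49802 = -13892 - 49802 = -63694$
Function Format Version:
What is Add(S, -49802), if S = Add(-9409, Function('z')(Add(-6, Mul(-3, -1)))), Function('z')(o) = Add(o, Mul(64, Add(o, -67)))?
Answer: -63694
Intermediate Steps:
Function('z')(o) = Add(-4288, Mul(65, o)) (Function('z')(o) = Add(o, Mul(64, Add(-67, o))) = Add(o, Add(-4288, Mul(64, o))) = Add(-4288, Mul(65, o)))
S = -13892 (S = Add(-9409, Add(-4288, Mul(65, Add(-6, Mul(-3, -1))))) = Add(-9409, Add(-4288, Mul(65, Add(-6, 3)))) = Add(-9409, Add(-4288, Mul(65, -3))) = Add(-9409, Add(-4288, -195)) = Add(-9409, -4483) = -13892)
Add(S, -49802) = Add(-13892, -49802) = -63694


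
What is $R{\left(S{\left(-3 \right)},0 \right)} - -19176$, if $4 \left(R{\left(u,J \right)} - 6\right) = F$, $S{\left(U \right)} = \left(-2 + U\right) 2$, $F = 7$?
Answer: $\frac{76735}{4} \approx 19184.0$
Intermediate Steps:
$S{\left(U \right)} = -4 + 2 U$
$R{\left(u,J \right)} = \frac{31}{4}$ ($R{\left(u,J \right)} = 6 + \frac{1}{4} \cdot 7 = 6 + \frac{7}{4} = \frac{31}{4}$)
$R{\left(S{\left(-3 \right)},0 \right)} - -19176 = \frac{31}{4} - -19176 = \frac{31}{4} + 19176 = \frac{76735}{4}$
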